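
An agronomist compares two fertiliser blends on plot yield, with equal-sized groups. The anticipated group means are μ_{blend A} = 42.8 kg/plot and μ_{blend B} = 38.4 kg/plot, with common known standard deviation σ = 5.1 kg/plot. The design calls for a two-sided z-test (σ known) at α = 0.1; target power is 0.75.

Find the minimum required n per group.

n = 15 per group

Standardized effect: d = |μ_{blend A} − μ_{blend B}| / σ = |42.8 − 38.4| / 5.1 = 0.8627
For power 0.75 need Φ(δ − z_{0.05}) = 0.75, so δ = z_{0.05} + z_{0.25} = 1.645 + 0.674 = 2.319.
(For δ > 0 the lower-tail rejection region contributes negligibly to power, so the one-term inversion is standard.)
δ = d·√(n/2) ⇒ n = 2(δ/d)² = 2 × (2.319 / 0.8627)² = 14.45.
Rounding up, n = 15 per group.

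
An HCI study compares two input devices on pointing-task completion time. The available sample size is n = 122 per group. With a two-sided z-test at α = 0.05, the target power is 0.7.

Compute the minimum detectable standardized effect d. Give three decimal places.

d ≈ 0.318

Required noncentrality: δ = z_{0.025} + z_{0.30} = 1.960 + 0.524 = 2.484.
(The second rejection-region term Φ(−δ − z_{α/2}) is negligible and dropped.)
δ = d·√(n/2) ⇒ d = δ/√(n/2) = 2.484/√(122/2) = 0.3181.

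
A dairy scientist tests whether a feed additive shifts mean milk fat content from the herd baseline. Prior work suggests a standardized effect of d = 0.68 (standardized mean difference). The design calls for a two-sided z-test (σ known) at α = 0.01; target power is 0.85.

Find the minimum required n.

n = 29

For power 0.85 need Φ(δ − z_{0.005}) = 0.85, so δ = z_{0.005} + z_{0.15} = 2.576 + 1.036 = 3.612.
(The Φ(−δ − z_{α/2}) term is vanishingly small for δ > 0 and is dropped in the standard sample-size formula.)
δ = d·√n ⇒ n = (δ/d)² = (3.612 / 0.68)² = 28.22.
Round up to the next whole unit.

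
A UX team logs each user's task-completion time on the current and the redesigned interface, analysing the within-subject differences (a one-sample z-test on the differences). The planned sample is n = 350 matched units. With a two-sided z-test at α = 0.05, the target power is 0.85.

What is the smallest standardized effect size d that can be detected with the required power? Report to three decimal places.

Need Φ(δ − 1.960) = 0.85, so δ = 1.960 + 1.036 = 2.996.
(The second rejection-region term Φ(−δ − z_{α/2}) is negligible and dropped.)
δ = d·√n ⇒ d = δ/√n = 2.996/√350 = 0.1602.

d ≈ 0.160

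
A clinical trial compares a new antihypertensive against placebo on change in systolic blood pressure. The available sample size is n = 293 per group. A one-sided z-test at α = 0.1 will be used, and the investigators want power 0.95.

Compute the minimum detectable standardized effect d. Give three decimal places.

d ≈ 0.242

Required noncentrality: δ = z_{0.1} + z_{0.05} = 1.282 + 1.645 = 2.926.
δ = d·√(n/2) ⇒ d = δ/√(n/2) = 2.926/√(293/2) = 0.2418.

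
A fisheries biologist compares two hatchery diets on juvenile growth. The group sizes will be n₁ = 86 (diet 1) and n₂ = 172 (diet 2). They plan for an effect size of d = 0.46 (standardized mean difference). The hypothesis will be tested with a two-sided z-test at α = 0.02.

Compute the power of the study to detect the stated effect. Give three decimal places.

Power ≈ 0.876

Noncentrality parameter: δ = d / √(1/n₁ + 1/n₂) = 0.46 / √(1/86 + 1/172) = 3.4831
Critical value for a two-sided test at α = 0.02: z_{α/2} = 2.326.
Power = Φ(δ − 2.326) + Φ(−δ − 2.326) = Φ(1.157) + Φ(-5.809) = 0.8763 + 0.0000 = 0.8763.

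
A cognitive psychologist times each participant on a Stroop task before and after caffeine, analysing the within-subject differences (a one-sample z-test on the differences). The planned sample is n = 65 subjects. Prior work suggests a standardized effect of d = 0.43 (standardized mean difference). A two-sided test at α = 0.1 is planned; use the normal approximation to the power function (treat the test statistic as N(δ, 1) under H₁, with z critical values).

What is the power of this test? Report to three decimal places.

Power ≈ 0.966

Noncentrality parameter: δ = d·√n = 0.43 × √65 = 3.4668
Two-sided α = 0.1 → critical value z_{0.05} = 1.645.
Power = Φ(δ − 1.645) + Φ(−δ − 1.645) = Φ(1.822) + Φ(-5.112) = 0.9658 + 0.0000 = 0.9658.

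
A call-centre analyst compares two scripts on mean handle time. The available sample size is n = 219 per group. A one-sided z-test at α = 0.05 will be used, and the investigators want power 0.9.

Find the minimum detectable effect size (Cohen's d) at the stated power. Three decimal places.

d ≈ 0.280

Required noncentrality: δ = z_{0.05} + z_{0.10} = 1.645 + 1.282 = 2.926.
δ = d·√(n/2) ⇒ d = δ/√(n/2) = 2.926/√(219/2) = 0.2797.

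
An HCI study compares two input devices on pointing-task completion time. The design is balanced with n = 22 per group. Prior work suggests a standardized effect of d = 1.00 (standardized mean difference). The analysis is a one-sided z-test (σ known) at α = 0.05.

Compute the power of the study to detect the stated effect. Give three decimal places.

Power ≈ 0.953

Noncentrality parameter: δ = d·√(n/2) = 1.00 × √(22/2) = 3.3166
One-sided α = 0.05 → critical value z_{0.05} = 1.645.
Power = Φ(δ − 1.645) = Φ(1.672) = 0.9527.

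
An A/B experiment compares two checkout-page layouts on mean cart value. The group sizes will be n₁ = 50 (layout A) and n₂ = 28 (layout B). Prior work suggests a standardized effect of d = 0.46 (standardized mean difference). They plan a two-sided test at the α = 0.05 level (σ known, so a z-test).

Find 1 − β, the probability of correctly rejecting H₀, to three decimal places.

Noncentrality parameter: δ = d / √(1/n₁ + 1/n₂) = 0.46 / √(1/50 + 1/28) = 1.9488
Critical value for a two-sided test at α = 0.05: z_{α/2} = 1.960.
Power = Φ(δ − 1.960) + Φ(−δ − 1.960) = Φ(-0.011) + Φ(-3.909) = 0.4956 + 0.0000 = 0.4956.

Power ≈ 0.496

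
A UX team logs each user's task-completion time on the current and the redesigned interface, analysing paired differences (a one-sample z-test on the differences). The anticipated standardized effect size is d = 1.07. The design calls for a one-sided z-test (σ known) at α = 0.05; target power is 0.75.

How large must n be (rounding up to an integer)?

n = 5

Set Φ(δ − 1.645) = 0.75; then δ − 1.645 = Φ⁻¹(0.75) = 0.674, giving δ = 2.319.
δ = d·√n ⇒ n = (δ/d)² = (2.319 / 1.07)² = 4.70.
Rounding up, n = 5.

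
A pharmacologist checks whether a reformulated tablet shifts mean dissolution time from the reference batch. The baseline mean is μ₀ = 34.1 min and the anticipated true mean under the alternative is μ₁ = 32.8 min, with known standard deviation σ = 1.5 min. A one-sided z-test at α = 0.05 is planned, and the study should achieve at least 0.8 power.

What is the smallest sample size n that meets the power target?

Standardized effect: d = |μ₁ − μ₀| / σ = |32.8 − 34.1| / 1.5 = 0.8667
Set Φ(δ − 1.645) = 0.8; then δ − 1.645 = Φ⁻¹(0.8) = 0.842, giving δ = 2.486.
δ = d·√n ⇒ n = (δ/d)² = (2.486 / 0.8667)² = 8.23.
Round up to the next whole unit.

n = 9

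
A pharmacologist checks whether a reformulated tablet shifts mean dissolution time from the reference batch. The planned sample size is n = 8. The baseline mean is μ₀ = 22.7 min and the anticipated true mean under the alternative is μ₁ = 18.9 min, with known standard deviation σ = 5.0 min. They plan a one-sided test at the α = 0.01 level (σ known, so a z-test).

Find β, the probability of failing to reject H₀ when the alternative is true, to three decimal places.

Standardized effect: d = |μ₁ − μ₀| / σ = |18.9 − 22.7| / 5.0 = 0.7600
Noncentrality parameter: δ = d·√n = 0.7600 × √8 = 2.1496
Critical value for a one-sided test at α = 0.01: z_α = 2.326.
Power = Φ(δ − 2.326) = Φ(-0.177) = 0.4299.
Type II error: β = 1 − power = 1 − 0.4299 = 0.5701.

β ≈ 0.570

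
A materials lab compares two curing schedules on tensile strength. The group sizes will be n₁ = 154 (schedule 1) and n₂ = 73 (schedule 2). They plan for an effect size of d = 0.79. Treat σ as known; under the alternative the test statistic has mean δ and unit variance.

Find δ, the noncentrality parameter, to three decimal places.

δ = d / √(1/n₁ + 1/n₂) = 0.79 / √(1/154 + 1/73) = 5.5595

δ ≈ 5.560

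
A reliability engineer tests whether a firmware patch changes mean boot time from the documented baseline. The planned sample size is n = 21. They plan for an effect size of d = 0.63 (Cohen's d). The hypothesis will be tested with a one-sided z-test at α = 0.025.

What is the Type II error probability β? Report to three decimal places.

β ≈ 0.177

Noncentrality parameter: δ = d·√n = 0.63 × √21 = 2.8870
Critical value for a one-sided test at α = 0.025: z_α = 1.960.
Power = Φ(δ − 1.960) = Φ(0.927) = 0.8231.
Type II error: β = 1 − power = 1 − 0.8231 = 0.1769.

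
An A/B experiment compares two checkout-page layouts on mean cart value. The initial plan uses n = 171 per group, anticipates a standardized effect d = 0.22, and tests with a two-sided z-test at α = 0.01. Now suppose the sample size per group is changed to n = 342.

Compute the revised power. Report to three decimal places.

With n = 342 per group: δ = d·√(n/2) = 0.22 × √(342/2) = 2.8769. Critical value z_{0.005} = 2.576.
Revised power = Φ(δ − 2.576) + Φ(−δ − 2.576) = Φ(0.301) + Φ(-5.453) = 0.6183 + 0.0000 = 0.6183.

Power ≈ 0.618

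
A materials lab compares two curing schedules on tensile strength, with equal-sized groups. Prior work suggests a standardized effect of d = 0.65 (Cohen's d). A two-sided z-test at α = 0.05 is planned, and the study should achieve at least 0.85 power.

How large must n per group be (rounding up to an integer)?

n = 43 per group

Set Φ(δ − 1.960) = 0.85; then δ − 1.960 = Φ⁻¹(0.85) = 1.036, giving δ = 2.996.
(The Φ(−δ − z_{α/2}) term is vanishingly small for δ > 0 and is dropped in the standard sample-size formula.)
δ = d·√(n/2) ⇒ n = 2(δ/d)² = 2 × (2.996 / 0.65)² = 42.50.
Round up to the next whole unit.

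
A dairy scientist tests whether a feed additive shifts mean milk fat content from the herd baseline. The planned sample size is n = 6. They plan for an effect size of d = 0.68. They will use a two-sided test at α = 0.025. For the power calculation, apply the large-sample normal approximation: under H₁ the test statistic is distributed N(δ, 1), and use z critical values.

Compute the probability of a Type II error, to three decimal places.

β ≈ 0.718

Noncentrality parameter: δ = d·√n = 0.68 × √6 = 1.6657
Two-sided α = 0.025 → critical value z_{0.0125} = 2.241.
Power = Φ(δ − 2.241) + Φ(−δ − 2.241) = Φ(-0.576) + Φ(-3.907) = 0.2824 + 0.0000 = 0.2824.
Type II error: β = 1 − power = 1 − 0.2824 = 0.7176.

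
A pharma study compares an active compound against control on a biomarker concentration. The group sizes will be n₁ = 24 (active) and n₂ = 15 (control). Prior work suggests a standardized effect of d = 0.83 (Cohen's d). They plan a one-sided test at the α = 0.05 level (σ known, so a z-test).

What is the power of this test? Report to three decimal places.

Noncentrality parameter: δ = d / √(1/n₁ + 1/n₂) = 0.83 / √(1/24 + 1/15) = 2.5217
Critical value for a one-sided test at α = 0.05: z_α = 1.645.
Power = P(Z > 1.645 − δ) = Φ(0.877) = 0.8097.

Power ≈ 0.810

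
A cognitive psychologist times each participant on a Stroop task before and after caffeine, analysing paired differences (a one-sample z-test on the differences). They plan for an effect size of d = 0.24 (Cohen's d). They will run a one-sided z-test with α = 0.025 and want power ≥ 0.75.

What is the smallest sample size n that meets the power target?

n = 121

For power 0.75 need Φ(δ − z_{0.025}) = 0.75, so δ = z_{0.025} + z_{0.25} = 1.960 + 0.674 = 2.634.
δ = d·√n ⇒ n = (δ/d)² = (2.634 / 0.24)² = 120.49.
Rounding up, n = 121.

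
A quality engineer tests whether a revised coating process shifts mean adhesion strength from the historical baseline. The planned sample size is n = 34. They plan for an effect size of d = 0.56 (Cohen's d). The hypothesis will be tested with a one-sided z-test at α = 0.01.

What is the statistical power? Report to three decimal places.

Power ≈ 0.826

Noncentrality parameter: δ = d·√n = 0.56 × √34 = 3.2653
One-sided α = 0.01 → critical value z_{0.01} = 2.326.
Power = Φ(δ − 2.326) = Φ(0.939) = 0.8261.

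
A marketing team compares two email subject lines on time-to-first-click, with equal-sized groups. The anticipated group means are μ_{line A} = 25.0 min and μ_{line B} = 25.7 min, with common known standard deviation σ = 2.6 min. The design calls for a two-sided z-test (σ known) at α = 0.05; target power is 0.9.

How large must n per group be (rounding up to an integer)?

Standardized effect: d = |μ_{line A} − μ_{line B}| / σ = |25.0 − 25.7| / 2.6 = 0.2692
Set Φ(δ − 1.960) = 0.9; then δ − 1.960 = Φ⁻¹(0.9) = 1.282, giving δ = 3.242.
(For δ > 0 the lower-tail rejection region contributes negligibly to power, so the one-term inversion is standard.)
δ = d·√(n/2) ⇒ n = 2(δ/d)² = 2 × (3.242 / 0.2692)² = 289.92.
Round up to the next whole unit.

n = 290 per group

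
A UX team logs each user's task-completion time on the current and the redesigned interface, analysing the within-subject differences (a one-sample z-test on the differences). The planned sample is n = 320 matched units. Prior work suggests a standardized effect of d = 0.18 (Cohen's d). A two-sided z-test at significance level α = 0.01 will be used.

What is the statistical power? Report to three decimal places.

Power ≈ 0.740

Noncentrality parameter: δ = d·√n = 0.18 × √320 = 3.2199
Two-sided α = 0.01 → critical value z_{0.005} = 2.576.
Power = Φ(δ − 2.576) + Φ(−δ − 2.576) = Φ(0.644) + Φ(-5.796) = 0.7402 + 0.0000 = 0.7402.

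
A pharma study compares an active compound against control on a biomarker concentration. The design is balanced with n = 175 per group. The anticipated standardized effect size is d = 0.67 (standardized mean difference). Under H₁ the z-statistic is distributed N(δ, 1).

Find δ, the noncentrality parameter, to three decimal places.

δ ≈ 6.267

δ = d·√(n/2) = 0.67 × √(175/2) = 6.2673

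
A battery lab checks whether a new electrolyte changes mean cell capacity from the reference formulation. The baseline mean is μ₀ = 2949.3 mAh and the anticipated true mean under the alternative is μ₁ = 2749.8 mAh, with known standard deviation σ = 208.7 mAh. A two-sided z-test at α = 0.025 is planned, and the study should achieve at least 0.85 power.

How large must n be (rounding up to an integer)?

Standardized effect: d = |μ₁ − μ₀| / σ = |2749.8 − 2949.3| / 208.7 = 0.9559
Set Φ(δ − 2.241) = 0.85; then δ − 2.241 = Φ⁻¹(0.85) = 1.036, giving δ = 3.278.
(For δ > 0 the lower-tail rejection region contributes negligibly to power, so the one-term inversion is standard.)
δ = d·√n ⇒ n = (δ/d)² = (3.278 / 0.9559)² = 11.76.
Round up to the next whole unit.

n = 12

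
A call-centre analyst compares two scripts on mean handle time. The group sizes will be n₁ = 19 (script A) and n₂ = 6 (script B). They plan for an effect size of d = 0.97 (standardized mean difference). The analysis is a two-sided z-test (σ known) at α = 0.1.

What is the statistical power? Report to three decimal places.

Noncentrality parameter: δ = d / √(1/n₁ + 1/n₂) = 0.97 / √(1/19 + 1/6) = 2.0714
Critical value for a two-sided test at α = 0.1: z_{α/2} = 1.645.
Power = Φ(δ − 1.645) + Φ(−δ − 1.645) = Φ(0.426) + Φ(-3.716) = 0.6651 + 0.0001 = 0.6652.

Power ≈ 0.665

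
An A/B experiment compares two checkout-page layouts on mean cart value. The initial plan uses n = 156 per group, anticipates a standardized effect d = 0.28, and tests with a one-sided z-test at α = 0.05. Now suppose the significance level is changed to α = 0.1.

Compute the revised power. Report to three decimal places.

δ = d·√(n/2) = 0.28 × √(156/2) = 2.4729 (unchanged). New critical value: z_{0.1} = 1.282.
Revised power = Φ(δ − 1.282) = Φ(1.191) = 0.8832.

Power ≈ 0.883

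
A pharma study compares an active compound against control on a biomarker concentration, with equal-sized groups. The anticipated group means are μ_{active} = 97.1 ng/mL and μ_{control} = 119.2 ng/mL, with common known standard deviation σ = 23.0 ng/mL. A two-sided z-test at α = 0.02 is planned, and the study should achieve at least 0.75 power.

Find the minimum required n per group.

Standardized effect: d = |μ_{active} − μ_{control}| / σ = |97.1 − 119.2| / 23.0 = 0.9609
For power 0.75 need Φ(δ − z_{0.01}) = 0.75, so δ = z_{0.01} + z_{0.25} = 2.326 + 0.674 = 3.001.
(The Φ(−δ − z_{α/2}) term is vanishingly small for δ > 0 and is dropped in the standard sample-size formula.)
δ = d·√(n/2) ⇒ n = 2(δ/d)² = 2 × (3.001 / 0.9609)² = 19.51.
Round up to the next whole unit.

n = 20 per group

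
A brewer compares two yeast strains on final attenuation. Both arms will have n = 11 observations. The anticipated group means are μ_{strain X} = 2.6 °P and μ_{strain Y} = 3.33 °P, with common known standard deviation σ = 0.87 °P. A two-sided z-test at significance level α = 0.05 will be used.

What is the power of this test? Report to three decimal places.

Standardized effect: d = |μ_{strain X} − μ_{strain Y}| / σ = |2.6 − 3.33| / 0.87 = 0.8391
Noncentrality parameter: δ = d·√(n/2) = 0.8391 × √(11/2) = 1.9678
Critical value for a two-sided test at α = 0.05: z_{α/2} = 1.960.
Power = Φ(δ − 1.960) + Φ(−δ − 1.960) = Φ(0.008) + Φ(-3.928) = 0.5031 + 0.0000 = 0.5032.

Power ≈ 0.503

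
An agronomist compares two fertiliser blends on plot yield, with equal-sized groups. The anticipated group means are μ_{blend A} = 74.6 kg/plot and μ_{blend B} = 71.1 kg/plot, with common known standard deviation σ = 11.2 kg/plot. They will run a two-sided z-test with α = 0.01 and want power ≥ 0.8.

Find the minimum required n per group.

Standardized effect: d = |μ_{blend A} − μ_{blend B}| / σ = |74.6 − 71.1| / 11.2 = 0.3125
Set Φ(δ − 2.576) = 0.8; then δ − 2.576 = Φ⁻¹(0.8) = 0.842, giving δ = 3.417.
(For δ > 0 the lower-tail rejection region contributes negligibly to power, so the one-term inversion is standard.)
δ = d·√(n/2) ⇒ n = 2(δ/d)² = 2 × (3.417 / 0.3125)² = 239.19.
Rounding up, n = 240 per group.

n = 240 per group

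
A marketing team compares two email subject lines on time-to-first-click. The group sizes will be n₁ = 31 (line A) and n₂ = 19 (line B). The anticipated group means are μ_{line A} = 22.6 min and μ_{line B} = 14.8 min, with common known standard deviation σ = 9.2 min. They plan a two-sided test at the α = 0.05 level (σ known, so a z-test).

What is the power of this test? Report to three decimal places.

Standardized effect: d = |μ_{line A} − μ_{line B}| / σ = |22.6 − 14.8| / 9.2 = 0.8478
Noncentrality parameter: δ = d / √(1/n₁ + 1/n₂) = 0.8478 / √(1/31 + 1/19) = 2.9099
Two-sided α = 0.05 → critical value z_{0.025} = 1.960.
Power = Φ(δ − 1.960) + Φ(−δ − 1.960) = Φ(0.950) + Φ(-4.870) = 0.8289 + 0.0000 = 0.8289.

Power ≈ 0.829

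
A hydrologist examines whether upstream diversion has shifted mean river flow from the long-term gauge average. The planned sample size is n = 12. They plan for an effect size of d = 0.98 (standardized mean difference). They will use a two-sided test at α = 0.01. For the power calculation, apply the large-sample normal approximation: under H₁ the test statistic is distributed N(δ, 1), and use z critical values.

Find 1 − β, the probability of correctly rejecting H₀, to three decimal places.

Noncentrality parameter: δ = d·√n = 0.98 × √12 = 3.3948
Two-sided α = 0.01 → critical value z_{0.005} = 2.576.
Power = Φ(δ − 2.576) + Φ(−δ − 2.576) = Φ(0.819) + Φ(-5.971) = 0.7936 + 0.0000 = 0.7936.

Power ≈ 0.794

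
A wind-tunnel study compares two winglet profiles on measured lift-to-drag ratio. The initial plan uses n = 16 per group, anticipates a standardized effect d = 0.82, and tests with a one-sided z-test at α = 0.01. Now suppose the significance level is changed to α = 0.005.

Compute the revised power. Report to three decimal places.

δ = d·√(n/2) = 0.82 × √(16/2) = 2.3193 (unchanged). New critical value: z_{0.005} = 2.576.
Revised power = Φ(δ − 2.576) = Φ(-0.257) = 0.3988.

Power ≈ 0.399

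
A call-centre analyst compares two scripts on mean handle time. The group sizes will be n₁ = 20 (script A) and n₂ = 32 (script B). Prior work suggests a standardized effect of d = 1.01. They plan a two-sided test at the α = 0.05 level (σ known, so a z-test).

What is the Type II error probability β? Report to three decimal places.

Noncentrality parameter: δ = d / √(1/n₁ + 1/n₂) = 1.01 / √(1/20 + 1/32) = 3.5433
Critical value for a two-sided test at α = 0.05: z_{α/2} = 1.960.
Power = Φ(δ − 1.960) + Φ(−δ − 1.960) = Φ(1.583) + Φ(-5.503) = 0.9433 + 0.0000 = 0.9433.
Type II error: β = 1 − power = 1 − 0.9433 = 0.0567.

β ≈ 0.057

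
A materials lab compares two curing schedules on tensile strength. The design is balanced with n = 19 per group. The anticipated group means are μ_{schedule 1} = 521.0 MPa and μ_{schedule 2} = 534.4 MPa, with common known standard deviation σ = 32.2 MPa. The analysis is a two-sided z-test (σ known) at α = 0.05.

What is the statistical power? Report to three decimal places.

Standardized effect: d = |μ_{schedule 1} − μ_{schedule 2}| / σ = |521.0 − 534.4| / 32.2 = 0.4161
Noncentrality parameter: δ = d·√(n/2) = 0.4161 × √(19/2) = 1.2827
Critical value for a two-sided test at α = 0.05: z_{α/2} = 1.960.
Power = Φ(δ − 1.960) + Φ(−δ − 1.960) = Φ(-0.677) + Φ(-3.243) = 0.2491 + 0.0006 = 0.2497.

Power ≈ 0.250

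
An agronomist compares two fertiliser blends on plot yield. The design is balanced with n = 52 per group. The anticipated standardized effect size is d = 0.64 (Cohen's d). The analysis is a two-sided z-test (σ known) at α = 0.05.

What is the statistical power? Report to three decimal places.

Power ≈ 0.904

Noncentrality parameter: δ = d·√(n/2) = 0.64 × √(52/2) = 3.2634
Two-sided α = 0.05 → critical value z_{0.025} = 1.960.
Power = Φ(δ − 1.960) + Φ(−δ − 1.960) = Φ(1.303) + Φ(-5.223) = 0.9038 + 0.0000 = 0.9038.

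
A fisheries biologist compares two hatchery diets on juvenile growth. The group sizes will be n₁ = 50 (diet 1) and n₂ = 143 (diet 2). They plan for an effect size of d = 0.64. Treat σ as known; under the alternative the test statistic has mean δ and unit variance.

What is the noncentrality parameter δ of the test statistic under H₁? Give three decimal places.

δ ≈ 3.895

The noncentrality parameter scales effect size by the design's sample-size factor: δ = d / √(1/n₁ + 1/n₂) = 0.64 / √(1/50 + 1/143) = 3.8954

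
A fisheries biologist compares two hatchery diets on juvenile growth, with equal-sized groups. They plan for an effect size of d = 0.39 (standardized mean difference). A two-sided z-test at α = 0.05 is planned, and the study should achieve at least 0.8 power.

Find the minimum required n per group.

For power 0.8 need Φ(δ − z_{0.025}) = 0.8, so δ = z_{0.025} + z_{0.20} = 1.960 + 0.842 = 2.802.
(Ignoring the negligible lower-tail rejection probability gives the usual closed-form inversion.)
δ = d·√(n/2) ⇒ n = 2(δ/d)² = 2 × (2.802 / 0.39)² = 103.21.
Round up to the next whole unit.

n = 104 per group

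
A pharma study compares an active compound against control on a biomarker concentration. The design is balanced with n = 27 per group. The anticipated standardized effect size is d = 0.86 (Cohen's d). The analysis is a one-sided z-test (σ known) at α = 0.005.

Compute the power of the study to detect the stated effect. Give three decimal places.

Power ≈ 0.720

Noncentrality parameter: δ = d·√(n/2) = 0.86 × √(27/2) = 3.1598
Critical value for a one-sided test at α = 0.005: z_α = 2.576.
Power = P(Z > 2.576 − δ) = Φ(0.584) = 0.7204.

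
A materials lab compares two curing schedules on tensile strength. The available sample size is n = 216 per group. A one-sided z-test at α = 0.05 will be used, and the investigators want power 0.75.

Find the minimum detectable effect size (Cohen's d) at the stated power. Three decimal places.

Need Φ(δ − 1.645) = 0.75, so δ = 1.645 + 0.674 = 2.319.
δ = d·√(n/2) ⇒ d = δ/√(n/2) = 2.319/√(216/2) = 0.2232.

d ≈ 0.223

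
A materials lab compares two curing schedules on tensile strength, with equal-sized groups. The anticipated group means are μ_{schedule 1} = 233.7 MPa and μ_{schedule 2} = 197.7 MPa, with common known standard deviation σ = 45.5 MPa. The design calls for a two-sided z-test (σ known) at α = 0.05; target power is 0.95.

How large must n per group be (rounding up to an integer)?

Standardized effect: d = |μ_{schedule 1} − μ_{schedule 2}| / σ = |233.7 − 197.7| / 45.5 = 0.7912
For power 0.95 need Φ(δ − z_{0.025}) = 0.95, so δ = z_{0.025} + z_{0.05} = 1.960 + 1.645 = 3.605.
(For δ > 0 the lower-tail rejection region contributes negligibly to power, so the one-term inversion is standard.)
δ = d·√(n/2) ⇒ n = 2(δ/d)² = 2 × (3.605 / 0.7912)² = 41.52.
Rounding up, n = 42 per group.

n = 42 per group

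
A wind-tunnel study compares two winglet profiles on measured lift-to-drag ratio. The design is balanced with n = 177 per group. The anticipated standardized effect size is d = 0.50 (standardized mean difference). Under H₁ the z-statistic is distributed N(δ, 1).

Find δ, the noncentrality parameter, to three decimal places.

δ = d·√(n/2) = 0.50 × √(177/2) = 4.7037

δ ≈ 4.704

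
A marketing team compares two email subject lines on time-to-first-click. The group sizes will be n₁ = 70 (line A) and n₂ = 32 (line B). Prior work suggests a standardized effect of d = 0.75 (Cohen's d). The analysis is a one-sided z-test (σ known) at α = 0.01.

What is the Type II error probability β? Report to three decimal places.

Noncentrality parameter: δ = d / √(1/n₁ + 1/n₂) = 0.75 / √(1/70 + 1/32) = 3.5147
Critical value for a one-sided test at α = 0.01: z_α = 2.326.
Power = Φ(δ − 2.326) = Φ(1.188) = 0.8826.
Type II error: β = 1 − power = 1 − 0.8826 = 0.1174.

β ≈ 0.117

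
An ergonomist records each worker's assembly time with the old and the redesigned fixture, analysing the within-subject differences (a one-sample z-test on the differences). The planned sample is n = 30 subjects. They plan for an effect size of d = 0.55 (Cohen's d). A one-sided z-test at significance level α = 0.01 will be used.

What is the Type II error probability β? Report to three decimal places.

Noncentrality parameter: δ = d·√n = 0.55 × √30 = 3.0125
Critical value for a one-sided test at α = 0.01: z_α = 2.326.
Power = Φ(δ − 2.326) = Φ(0.686) = 0.7537.
Type II error: β = 1 − power = 1 − 0.7537 = 0.2463.

β ≈ 0.246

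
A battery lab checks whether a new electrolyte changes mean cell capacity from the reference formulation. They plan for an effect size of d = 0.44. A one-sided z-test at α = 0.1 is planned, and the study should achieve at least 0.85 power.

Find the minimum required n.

n = 28

For power 0.85 need Φ(δ − z_{0.1}) = 0.85, so δ = z_{0.1} + z_{0.15} = 1.282 + 1.036 = 2.318.
δ = d·√n ⇒ n = (δ/d)² = (2.318 / 0.44)² = 27.75.
Rounding up, n = 28.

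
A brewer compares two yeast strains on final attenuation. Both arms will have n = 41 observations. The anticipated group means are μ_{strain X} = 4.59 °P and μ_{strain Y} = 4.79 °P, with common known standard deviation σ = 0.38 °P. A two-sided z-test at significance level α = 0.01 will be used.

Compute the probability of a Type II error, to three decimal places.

Standardized effect: d = |μ_{strain X} − μ_{strain Y}| / σ = |4.59 − 4.79| / 0.38 = 0.5263
Noncentrality parameter: δ = d·√(n/2) = 0.5263 × √(41/2) = 2.3830
Two-sided α = 0.01 → critical value z_{0.005} = 2.576.
Power = Φ(δ − 2.576) + Φ(−δ − 2.576) = Φ(-0.193) + Φ(-4.959) = 0.4235 + 0.0000 = 0.4235.
Type II error: β = 1 − power = 1 − 0.4235 = 0.5765.

β ≈ 0.576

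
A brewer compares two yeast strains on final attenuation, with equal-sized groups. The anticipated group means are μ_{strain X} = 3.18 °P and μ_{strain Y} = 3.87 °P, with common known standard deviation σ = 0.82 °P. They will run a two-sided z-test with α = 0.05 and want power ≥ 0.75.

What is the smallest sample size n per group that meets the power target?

Standardized effect: d = |μ_{strain X} − μ_{strain Y}| / σ = |3.18 − 3.87| / 0.82 = 0.8415
Set Φ(δ − 1.960) = 0.75; then δ − 1.960 = Φ⁻¹(0.75) = 0.674, giving δ = 2.634.
(For δ > 0 the lower-tail rejection region contributes negligibly to power, so the one-term inversion is standard.)
δ = d·√(n/2) ⇒ n = 2(δ/d)² = 2 × (2.634 / 0.8415)² = 19.60.
Rounding up, n = 20 per group.

n = 20 per group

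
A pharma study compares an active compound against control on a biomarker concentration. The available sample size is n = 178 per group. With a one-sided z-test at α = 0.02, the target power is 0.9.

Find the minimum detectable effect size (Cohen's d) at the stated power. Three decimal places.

Required noncentrality: δ = z_{0.02} + z_{0.10} = 2.054 + 1.282 = 3.335.
δ = d·√(n/2) ⇒ d = δ/√(n/2) = 3.335/√(178/2) = 0.3535.

d ≈ 0.354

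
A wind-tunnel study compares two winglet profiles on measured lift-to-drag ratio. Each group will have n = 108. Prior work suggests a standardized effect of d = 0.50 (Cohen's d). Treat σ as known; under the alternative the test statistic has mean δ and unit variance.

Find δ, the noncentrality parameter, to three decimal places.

The noncentrality parameter scales effect size by the design's sample-size factor: δ = d·√(n/2) = 0.50 × √(108/2) = 3.6742

δ ≈ 3.674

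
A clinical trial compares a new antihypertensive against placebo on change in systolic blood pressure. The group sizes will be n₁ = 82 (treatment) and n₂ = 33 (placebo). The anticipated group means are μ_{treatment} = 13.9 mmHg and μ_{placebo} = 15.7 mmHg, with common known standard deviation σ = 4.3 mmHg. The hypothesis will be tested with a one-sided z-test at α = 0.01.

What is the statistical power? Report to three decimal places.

Power ≈ 0.384

Standardized effect: d = |μ_{treatment} − μ_{placebo}| / σ = |13.9 − 15.7| / 4.3 = 0.4186
Noncentrality parameter: δ = d / √(1/n₁ + 1/n₂) = 0.4186 / √(1/82 + 1/33) = 2.0306
Critical value for a one-sided test at α = 0.01: z_α = 2.326.
Power = P(Z > 2.326 − δ) = Φ(-0.296) = 0.3837.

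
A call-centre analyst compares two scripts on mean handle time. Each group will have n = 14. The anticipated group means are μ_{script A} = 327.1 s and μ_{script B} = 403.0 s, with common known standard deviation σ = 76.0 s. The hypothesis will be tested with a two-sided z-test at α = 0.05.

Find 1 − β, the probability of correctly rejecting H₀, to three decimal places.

Power ≈ 0.752

Standardized effect: d = |μ_{script A} − μ_{script B}| / σ = |327.1 − 403.0| / 76.0 = 0.9987
Noncentrality parameter: δ = d·√(n/2) = 0.9987 × √(14/2) = 2.6423
Critical value for a two-sided test at α = 0.05: z_{α/2} = 1.960.
Power = Φ(δ − 1.960) + Φ(−δ − 1.960) = Φ(0.682) + Φ(-4.602) = 0.7525 + 0.0000 = 0.7525.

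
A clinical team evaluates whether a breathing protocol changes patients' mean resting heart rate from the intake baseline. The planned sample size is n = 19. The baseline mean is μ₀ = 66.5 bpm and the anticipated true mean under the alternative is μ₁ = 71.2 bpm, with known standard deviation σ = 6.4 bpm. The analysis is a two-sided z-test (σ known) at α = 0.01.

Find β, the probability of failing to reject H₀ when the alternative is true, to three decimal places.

β ≈ 0.266

Standardized effect: d = |μ₁ − μ₀| / σ = |71.2 − 66.5| / 6.4 = 0.7344
Noncentrality parameter: δ = d·√n = 0.7344 × √19 = 3.2011
Two-sided α = 0.01 → critical value z_{0.005} = 2.576.
Power = Φ(δ − 2.576) + Φ(−δ − 2.576) = Φ(0.625) + Φ(-5.777) = 0.7341 + 0.0000 = 0.7341.
Type II error: β = 1 − power = 1 − 0.7341 = 0.2659.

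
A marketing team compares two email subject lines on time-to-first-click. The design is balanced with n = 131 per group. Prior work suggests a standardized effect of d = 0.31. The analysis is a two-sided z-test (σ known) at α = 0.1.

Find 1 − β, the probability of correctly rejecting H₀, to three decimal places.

Power ≈ 0.806

Noncentrality parameter: δ = d·√(n/2) = 0.31 × √(131/2) = 2.5089
Critical value for a two-sided test at α = 0.1: z_{α/2} = 1.645.
Power = Φ(δ − 1.645) + Φ(−δ − 1.645) = Φ(0.864) + Φ(-4.154) = 0.8062 + 0.0000 = 0.8062.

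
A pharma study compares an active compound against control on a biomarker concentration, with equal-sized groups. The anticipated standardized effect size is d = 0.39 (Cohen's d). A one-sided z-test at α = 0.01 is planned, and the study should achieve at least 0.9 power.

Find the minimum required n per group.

n = 172 per group

For power 0.9 need Φ(δ − z_{0.01}) = 0.9, so δ = z_{0.01} + z_{0.10} = 2.326 + 1.282 = 3.608.
δ = d·√(n/2) ⇒ n = 2(δ/d)² = 2 × (3.608 / 0.39)² = 171.16.
Round up to the next whole unit.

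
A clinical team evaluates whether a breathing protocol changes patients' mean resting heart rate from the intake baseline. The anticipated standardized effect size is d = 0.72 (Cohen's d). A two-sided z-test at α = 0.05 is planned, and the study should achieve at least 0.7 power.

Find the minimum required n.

n = 12

For power 0.7 need Φ(δ − z_{0.025}) = 0.7, so δ = z_{0.025} + z_{0.30} = 1.960 + 0.524 = 2.484.
(For δ > 0 the lower-tail rejection region contributes negligibly to power, so the one-term inversion is standard.)
δ = d·√n ⇒ n = (δ/d)² = (2.484 / 0.72)² = 11.91.
Round up to the next whole unit.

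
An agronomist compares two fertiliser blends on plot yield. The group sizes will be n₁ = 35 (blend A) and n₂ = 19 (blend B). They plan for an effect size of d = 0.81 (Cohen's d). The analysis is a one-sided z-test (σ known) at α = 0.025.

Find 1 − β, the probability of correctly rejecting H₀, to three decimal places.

Noncentrality parameter: δ = d / √(1/n₁ + 1/n₂) = 0.81 / √(1/35 + 1/19) = 2.8425
Critical value for a one-sided test at α = 0.025: z_α = 1.960.
Power = Φ(δ − 1.960) = Φ(0.883) = 0.8113.

Power ≈ 0.811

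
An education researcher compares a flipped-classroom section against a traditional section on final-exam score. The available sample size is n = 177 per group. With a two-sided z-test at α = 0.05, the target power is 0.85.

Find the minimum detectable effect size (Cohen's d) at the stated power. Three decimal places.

Need Φ(δ − 1.960) = 0.85, so δ = 1.960 + 1.036 = 2.996.
(The second rejection-region term Φ(−δ − z_{α/2}) is negligible and dropped.)
δ = d·√(n/2) ⇒ d = δ/√(n/2) = 2.996/√(177/2) = 0.3185.

d ≈ 0.319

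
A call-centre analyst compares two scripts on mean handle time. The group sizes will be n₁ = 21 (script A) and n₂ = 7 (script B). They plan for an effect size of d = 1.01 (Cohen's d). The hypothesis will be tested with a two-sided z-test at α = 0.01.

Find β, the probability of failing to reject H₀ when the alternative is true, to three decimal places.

Noncentrality parameter: δ = d / √(1/n₁ + 1/n₂) = 1.01 / √(1/21 + 1/7) = 2.3142
Critical value for a two-sided test at α = 0.01: z_{α/2} = 2.576.
Power = Φ(δ − 2.576) + Φ(−δ − 2.576) = Φ(-0.262) + Φ(-4.890) = 0.3968 + 0.0000 = 0.3968.
Type II error: β = 1 − power = 1 − 0.3968 = 0.6032.

β ≈ 0.603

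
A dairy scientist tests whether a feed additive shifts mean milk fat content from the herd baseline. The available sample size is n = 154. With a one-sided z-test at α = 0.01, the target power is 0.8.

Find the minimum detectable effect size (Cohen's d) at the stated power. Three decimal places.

Need Φ(δ − 2.326) = 0.8, so δ = 2.326 + 0.842 = 3.168.
δ = d·√n ⇒ d = δ/√n = 3.168/√154 = 0.2553.

d ≈ 0.255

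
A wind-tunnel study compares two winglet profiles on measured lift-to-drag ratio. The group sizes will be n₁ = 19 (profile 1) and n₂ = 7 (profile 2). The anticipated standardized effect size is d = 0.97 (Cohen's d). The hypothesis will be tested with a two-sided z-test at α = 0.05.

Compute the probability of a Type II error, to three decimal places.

β ≈ 0.408

Noncentrality parameter: δ = d / √(1/n₁ + 1/n₂) = 0.97 / √(1/19 + 1/7) = 2.1939
Two-sided α = 0.05 → critical value z_{0.025} = 1.960.
Power = Φ(δ − 1.960) + Φ(−δ − 1.960) = Φ(0.234) + Φ(-4.154) = 0.5925 + 0.0000 = 0.5925.
Type II error: β = 1 − power = 1 − 0.5925 = 0.4075.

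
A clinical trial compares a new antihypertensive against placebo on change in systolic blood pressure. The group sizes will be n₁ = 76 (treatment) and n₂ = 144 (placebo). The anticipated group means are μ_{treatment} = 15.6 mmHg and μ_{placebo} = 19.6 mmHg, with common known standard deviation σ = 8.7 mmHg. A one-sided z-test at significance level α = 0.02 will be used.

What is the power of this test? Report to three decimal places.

Power ≈ 0.883

Standardized effect: d = |μ_{treatment} − μ_{placebo}| / σ = |15.6 − 19.6| / 8.7 = 0.4598
Noncentrality parameter: δ = d / √(1/n₁ + 1/n₂) = 0.4598 / √(1/76 + 1/144) = 3.2428
One-sided α = 0.02 → critical value z_{0.02} = 2.054.
Power = Φ(δ − 2.054) = Φ(1.189) = 0.8828.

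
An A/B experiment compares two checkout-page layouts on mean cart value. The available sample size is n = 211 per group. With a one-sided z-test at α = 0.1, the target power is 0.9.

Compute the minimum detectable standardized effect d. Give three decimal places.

d ≈ 0.250

Required noncentrality: δ = z_{0.1} + z_{0.10} = 1.282 + 1.282 = 2.563.
δ = d·√(n/2) ⇒ d = δ/√(n/2) = 2.563/√(211/2) = 0.2495.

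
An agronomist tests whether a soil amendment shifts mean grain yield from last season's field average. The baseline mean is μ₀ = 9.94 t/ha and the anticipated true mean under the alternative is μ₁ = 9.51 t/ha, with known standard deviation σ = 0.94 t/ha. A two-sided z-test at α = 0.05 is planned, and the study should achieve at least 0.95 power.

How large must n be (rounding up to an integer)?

Standardized effect: d = |μ₁ − μ₀| / σ = |9.51 − 9.94| / 0.94 = 0.4574
Set Φ(δ − 1.960) = 0.95; then δ − 1.960 = Φ⁻¹(0.95) = 1.645, giving δ = 3.605.
(For δ > 0 the lower-tail rejection region contributes negligibly to power, so the one-term inversion is standard.)
δ = d·√n ⇒ n = (δ/d)² = (3.605 / 0.4574)² = 62.10.
Rounding up, n = 63.

n = 63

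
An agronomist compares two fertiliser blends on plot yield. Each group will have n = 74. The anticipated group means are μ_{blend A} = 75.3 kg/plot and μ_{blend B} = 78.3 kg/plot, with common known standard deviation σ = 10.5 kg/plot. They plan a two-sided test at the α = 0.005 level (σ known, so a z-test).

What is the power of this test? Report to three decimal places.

Standardized effect: d = |μ_{blend A} − μ_{blend B}| / σ = |75.3 − 78.3| / 10.5 = 0.2857
Noncentrality parameter: λ = d·√(n/2) = 0.2857 × √(74/2) = 1.7379
Critical value for a two-sided test at α = 0.005: z_{α/2} = 2.807.
Power = Φ(λ − 2.807) + Φ(−λ − 2.807) = Φ(-1.069) + Φ(-4.545) = 0.1425 + 0.0000 = 0.1425.

Power ≈ 0.143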